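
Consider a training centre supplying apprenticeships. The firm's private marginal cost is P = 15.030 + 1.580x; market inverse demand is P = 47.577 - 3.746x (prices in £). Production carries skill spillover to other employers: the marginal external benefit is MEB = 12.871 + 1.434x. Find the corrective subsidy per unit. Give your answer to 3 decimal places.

subsidy = £29.605 per unit

Social marginal cost = private MC − MEB = 2.159 + 0.146x.
Set SMC = demand: 2.159 + 0.146x = 47.577 - 3.746x → x* = 11.6696.
The Pigouvian subsidy equals MEB at x*: 12.871 + 1.434×11.6696 = 29.6052.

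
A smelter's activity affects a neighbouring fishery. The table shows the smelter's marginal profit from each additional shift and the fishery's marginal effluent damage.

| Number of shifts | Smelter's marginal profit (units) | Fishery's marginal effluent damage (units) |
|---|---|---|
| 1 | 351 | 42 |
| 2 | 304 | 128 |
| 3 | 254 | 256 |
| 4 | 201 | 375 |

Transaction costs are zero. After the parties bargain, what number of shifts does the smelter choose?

2

Bargaining reaches the level where marginal profit last exceeds marginal effluent damage.
That holds through level 2 (304 ≥ 128) but not at 3 (254 < 256).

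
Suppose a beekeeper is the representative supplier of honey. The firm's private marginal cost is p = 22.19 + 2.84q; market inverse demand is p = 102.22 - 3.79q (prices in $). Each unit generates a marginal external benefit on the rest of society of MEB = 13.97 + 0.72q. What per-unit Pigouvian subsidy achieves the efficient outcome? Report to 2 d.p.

subsidy = $25.42 per unit

Social marginal cost = private MC − MEB = 8.22 + 2.12q.
Set SMC = demand: 8.22 + 2.12q = 102.22 - 3.79q → q* = 15.9052.
The Pigouvian subsidy equals MEB at q*: 13.97 + 0.72×15.9052 = 25.4217.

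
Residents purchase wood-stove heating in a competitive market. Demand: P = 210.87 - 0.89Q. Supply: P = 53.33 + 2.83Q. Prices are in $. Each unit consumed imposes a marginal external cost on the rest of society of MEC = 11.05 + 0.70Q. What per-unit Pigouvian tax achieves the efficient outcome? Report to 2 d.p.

Social marginal benefit = demand − MEC = 199.82 - 1.59Q.
Set SMB = MC: 199.82 - 1.59Q = 53.33 + 2.83Q → Q* = 33.1425.
The Pigouvian tax equals MEC at Q*: 11.05 + 0.70×33.1425 = 34.2498.

tax = $34.25 per unit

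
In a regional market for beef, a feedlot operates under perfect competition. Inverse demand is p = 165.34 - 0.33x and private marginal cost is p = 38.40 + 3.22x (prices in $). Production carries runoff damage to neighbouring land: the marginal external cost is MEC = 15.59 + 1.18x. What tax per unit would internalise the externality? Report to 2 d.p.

Social marginal cost = private MC + MEC = 53.99 + 4.40x.
Set SMC = demand: 53.99 + 4.40x = 165.34 - 0.33x → x* = 23.5412.
The Pigouvian tax equals MEC at x*: 15.59 + 1.18×23.5412 = 43.3686.

tax = $43.37 per unit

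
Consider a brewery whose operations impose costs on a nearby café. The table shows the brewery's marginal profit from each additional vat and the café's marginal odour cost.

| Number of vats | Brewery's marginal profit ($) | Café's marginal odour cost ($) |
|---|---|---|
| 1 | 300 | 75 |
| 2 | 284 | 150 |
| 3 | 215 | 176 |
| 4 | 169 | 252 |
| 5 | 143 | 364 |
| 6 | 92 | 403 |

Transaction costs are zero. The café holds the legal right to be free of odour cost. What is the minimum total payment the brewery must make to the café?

$401

Efficient level: marginal profit ≥ marginal odour cost through level 3, so k* = 3.
With the café holding the right, the brewery must at least compensate total damage at k*: 75 + 150 + 176 = 401.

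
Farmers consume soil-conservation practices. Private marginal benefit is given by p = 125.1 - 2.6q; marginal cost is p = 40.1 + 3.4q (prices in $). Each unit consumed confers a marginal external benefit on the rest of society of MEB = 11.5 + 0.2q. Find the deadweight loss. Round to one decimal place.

DWL = $17.7

Market equilibrium (private): 40.1 + 3.4q = 125.1 - 2.6q → q_m = 14.1667.
Social marginal benefit = demand + MEB = 136.6 - 2.4q.
Set SMB = MC: 136.6 - 2.4q = 40.1 + 3.4q → q* = 16.6379.
The welfare-loss triangle has base |q_m − q*| and height MEB(q_m) (the vertical gap between SMB and MC is zero at q* and MEB at q_m).
DWL = ½ × 2.4712 × 14.3333 = 17.7102.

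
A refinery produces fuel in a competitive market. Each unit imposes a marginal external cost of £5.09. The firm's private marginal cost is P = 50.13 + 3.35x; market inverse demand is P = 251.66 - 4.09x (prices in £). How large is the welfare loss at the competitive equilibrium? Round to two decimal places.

DWL = £1.74

Market equilibrium (private): 50.13 + 3.35x = 251.66 - 4.09x → x_m = 27.0874.
Social marginal cost = private MC + MEC = 55.22 + 3.35x.
Set SMC = demand: 55.22 + 3.35x = 251.66 - 4.09x → x* = 26.4032.
The welfare-loss triangle has base |x_m − x*| and height MEC(x_m) (the vertical gap between SMC and demand is zero at x* and MEC at x_m).
DWL = ½ × 0.6842 × 5.0900 = 1.7413.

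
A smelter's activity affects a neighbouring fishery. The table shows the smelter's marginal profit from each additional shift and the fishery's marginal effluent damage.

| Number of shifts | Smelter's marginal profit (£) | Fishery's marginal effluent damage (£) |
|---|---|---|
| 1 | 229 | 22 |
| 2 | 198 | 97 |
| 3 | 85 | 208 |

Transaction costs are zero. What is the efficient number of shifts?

2

Bargaining reaches the level where marginal profit last exceeds marginal effluent damage.
That holds through level 2 (198 ≥ 97) but not at 3 (85 < 208).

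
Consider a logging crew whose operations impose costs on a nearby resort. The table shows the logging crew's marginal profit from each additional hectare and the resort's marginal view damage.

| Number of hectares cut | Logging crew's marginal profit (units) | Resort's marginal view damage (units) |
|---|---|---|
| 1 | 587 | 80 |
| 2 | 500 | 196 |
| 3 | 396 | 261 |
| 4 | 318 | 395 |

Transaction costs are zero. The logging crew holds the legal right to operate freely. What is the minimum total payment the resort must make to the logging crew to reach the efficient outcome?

Left alone the logging crew would choose level 4 (marginal profit stays positive).
Efficient level: k* = 3 (marginal profit ≥ marginal view damage through 3).
The resort must at least cover the logging crew's forgone profit from cutting 4→3: 318 = 318.

318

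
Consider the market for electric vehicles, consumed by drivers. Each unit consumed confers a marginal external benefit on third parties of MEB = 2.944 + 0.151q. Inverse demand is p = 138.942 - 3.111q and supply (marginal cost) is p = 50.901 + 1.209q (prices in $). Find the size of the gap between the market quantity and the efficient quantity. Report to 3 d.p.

1.444 units

Market equilibrium (private): 50.901 + 1.209q = 138.942 - 3.111q → q_m = 20.3799.
Social marginal benefit = demand + MEB = 141.886 - 2.960q.
Set SMB = MC: 141.886 - 2.960q = 50.901 + 1.209q → q* = 21.8242.
Gap = |20.3799 − 21.8242| = 1.4443.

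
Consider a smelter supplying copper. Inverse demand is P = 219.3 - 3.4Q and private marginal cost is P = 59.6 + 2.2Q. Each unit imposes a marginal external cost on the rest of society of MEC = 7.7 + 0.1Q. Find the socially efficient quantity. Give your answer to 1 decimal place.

Q* = 26.7

Social marginal cost = private MC + MEC = 67.3 + 2.3Q.
Set SMC = demand: 67.3 + 2.3Q = 219.3 - 3.4Q → Q* = 26.6667.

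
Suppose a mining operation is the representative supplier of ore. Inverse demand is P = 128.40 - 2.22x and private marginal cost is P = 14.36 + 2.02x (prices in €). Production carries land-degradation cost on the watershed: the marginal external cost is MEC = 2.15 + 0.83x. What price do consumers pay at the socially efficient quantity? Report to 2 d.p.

Social marginal cost = private MC + MEC = 16.51 + 2.85x.
Set SMC = demand: 16.51 + 2.85x = 128.40 - 2.22x → x* = 22.0690.
Consumer price on the demand curve at x*: 128.40 − 2.22×22.0690 = 79.4068.

P = €79.41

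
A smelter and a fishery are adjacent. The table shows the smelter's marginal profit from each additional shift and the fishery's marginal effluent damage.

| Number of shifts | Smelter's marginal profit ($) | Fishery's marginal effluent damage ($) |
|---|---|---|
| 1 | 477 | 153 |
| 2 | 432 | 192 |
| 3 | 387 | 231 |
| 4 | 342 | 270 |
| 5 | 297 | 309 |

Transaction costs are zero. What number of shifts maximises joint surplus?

Bargaining reaches the level where marginal profit last exceeds marginal effluent damage.
That holds through level 4 (342 ≥ 270) but not at 5 (297 < 309).

4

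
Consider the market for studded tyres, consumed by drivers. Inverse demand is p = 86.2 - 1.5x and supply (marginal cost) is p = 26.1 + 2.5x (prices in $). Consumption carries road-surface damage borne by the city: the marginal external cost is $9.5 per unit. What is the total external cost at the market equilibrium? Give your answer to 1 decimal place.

$142.7

Market equilibrium (private): 26.1 + 2.5x = 86.2 - 1.5x → x_m = 15.0250.
Total external cost = MEC × x_m = 9.5 × 15.0250 = 142.7375.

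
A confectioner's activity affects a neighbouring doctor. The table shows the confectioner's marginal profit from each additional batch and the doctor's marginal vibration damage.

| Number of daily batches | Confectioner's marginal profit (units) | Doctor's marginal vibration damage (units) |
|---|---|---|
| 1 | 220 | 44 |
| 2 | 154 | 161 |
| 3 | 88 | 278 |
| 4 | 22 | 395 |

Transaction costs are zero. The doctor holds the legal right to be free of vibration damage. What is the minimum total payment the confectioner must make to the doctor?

44

Efficient level: marginal profit ≥ marginal vibration damage through level 1, so k* = 1.
With the doctor holding the right, the confectioner must at least compensate total damage at k*: 44 = 44.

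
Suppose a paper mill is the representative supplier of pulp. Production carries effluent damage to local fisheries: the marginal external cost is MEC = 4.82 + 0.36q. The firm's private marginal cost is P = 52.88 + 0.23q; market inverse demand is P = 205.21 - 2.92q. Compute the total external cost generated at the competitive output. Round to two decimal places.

Market equilibrium (private): 52.88 + 0.23q = 205.21 - 2.92q → q_m = 48.3587.
Total external cost = ∫₀^{q_m} (4.82 + 0.36q) dq = 4.82×48.3587 + ½×0.36×48.3587² = 654.0304.

654.03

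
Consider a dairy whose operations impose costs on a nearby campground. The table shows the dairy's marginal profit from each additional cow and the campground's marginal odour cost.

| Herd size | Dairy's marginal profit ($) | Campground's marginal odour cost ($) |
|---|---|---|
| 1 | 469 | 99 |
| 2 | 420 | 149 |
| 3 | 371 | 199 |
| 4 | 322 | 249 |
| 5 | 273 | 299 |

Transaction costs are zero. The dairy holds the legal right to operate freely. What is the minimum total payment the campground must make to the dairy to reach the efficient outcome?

Left alone the dairy would choose level 5 (marginal profit stays positive).
Efficient level: k* = 4 (marginal profit ≥ marginal odour cost through 4).
The campground must at least cover the dairy's forgone profit from cutting 5→4: 273 = 273.

$273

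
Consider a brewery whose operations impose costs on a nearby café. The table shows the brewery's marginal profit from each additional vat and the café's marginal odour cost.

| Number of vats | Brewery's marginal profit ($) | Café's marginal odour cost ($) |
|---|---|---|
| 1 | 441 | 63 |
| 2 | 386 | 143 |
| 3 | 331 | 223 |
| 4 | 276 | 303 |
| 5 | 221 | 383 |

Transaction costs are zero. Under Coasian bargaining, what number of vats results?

3

Bargaining reaches the level where marginal profit last exceeds marginal odour cost.
That holds through level 3 (331 ≥ 223) but not at 4 (276 < 303).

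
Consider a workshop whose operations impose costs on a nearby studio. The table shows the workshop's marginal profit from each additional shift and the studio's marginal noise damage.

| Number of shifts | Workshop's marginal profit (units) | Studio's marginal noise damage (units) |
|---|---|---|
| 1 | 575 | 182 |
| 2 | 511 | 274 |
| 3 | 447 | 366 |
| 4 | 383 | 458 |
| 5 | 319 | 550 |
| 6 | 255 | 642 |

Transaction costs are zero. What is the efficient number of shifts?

3

Bargaining reaches the level where marginal profit last exceeds marginal noise damage.
That holds through level 3 (447 ≥ 366) but not at 4 (383 < 458).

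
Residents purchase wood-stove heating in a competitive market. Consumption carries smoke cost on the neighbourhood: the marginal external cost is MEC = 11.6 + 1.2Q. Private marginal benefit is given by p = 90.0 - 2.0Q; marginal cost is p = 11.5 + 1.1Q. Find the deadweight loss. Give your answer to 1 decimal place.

Market equilibrium (private): 11.5 + 1.1Q = 90.0 - 2.0Q → Q_m = 25.3226.
Social marginal benefit = demand − MEC = 78.4 - 3.2Q.
Set SMB = MC: 78.4 - 3.2Q = 11.5 + 1.1Q → Q* = 15.5581.
Height of the DWL triangle at Q_m is MC(Q_m) − SMB(Q_m) = MEC(Q_m) = 41.9871.
DWL = ½ × 9.7645 × 41.9871 = 204.9915.

DWL = 205.0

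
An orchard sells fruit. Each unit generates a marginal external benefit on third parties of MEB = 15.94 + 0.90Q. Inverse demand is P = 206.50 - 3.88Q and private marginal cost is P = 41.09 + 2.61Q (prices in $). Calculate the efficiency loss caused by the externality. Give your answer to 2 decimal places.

Market equilibrium (private): 41.09 + 2.61Q = 206.50 - 3.88Q → Q_m = 25.4869.
Social marginal cost = private MC − MEB = 25.15 + 1.71Q.
Set SMC = demand: 25.15 + 1.71Q = 206.50 - 3.88Q → Q* = 32.4419.
Height of the DWL triangle at Q_m is demand(Q_m) − SMC(Q_m) = MEB(Q_m) = 38.8782.
DWL = ½ × 6.9550 × 38.8782 = 135.1989.

DWL = $135.20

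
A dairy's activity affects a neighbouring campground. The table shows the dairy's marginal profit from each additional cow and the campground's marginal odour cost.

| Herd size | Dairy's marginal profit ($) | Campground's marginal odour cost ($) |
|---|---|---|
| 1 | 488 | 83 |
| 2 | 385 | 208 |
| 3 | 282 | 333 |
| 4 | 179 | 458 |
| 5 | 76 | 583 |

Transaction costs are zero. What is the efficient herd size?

Bargaining reaches the level where marginal profit last exceeds marginal odour cost.
That holds through level 2 (385 ≥ 208) but not at 3 (282 < 333).

2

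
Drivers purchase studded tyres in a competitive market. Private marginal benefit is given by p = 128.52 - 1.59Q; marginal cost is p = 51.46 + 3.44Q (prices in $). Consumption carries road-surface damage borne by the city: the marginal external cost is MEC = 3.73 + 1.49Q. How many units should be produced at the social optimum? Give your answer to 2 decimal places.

Q* = 11.25

Social marginal benefit = demand − MEC = 124.79 - 3.08Q.
Set SMB = MC: 124.79 - 3.08Q = 51.46 + 3.44Q → Q* = 11.2469.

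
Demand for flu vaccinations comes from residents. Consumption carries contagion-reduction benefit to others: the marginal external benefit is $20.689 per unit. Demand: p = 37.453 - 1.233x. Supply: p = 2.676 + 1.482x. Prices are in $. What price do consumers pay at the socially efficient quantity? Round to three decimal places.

P = $12.263

Social marginal benefit = demand + MEB = 58.142 - 1.233x.
Set SMB = MC: 58.142 - 1.233x = 2.676 + 1.482x → x* = 20.4295.
Consumer price on the demand curve at x*: 37.453 − 1.233×20.4295 = 12.2634.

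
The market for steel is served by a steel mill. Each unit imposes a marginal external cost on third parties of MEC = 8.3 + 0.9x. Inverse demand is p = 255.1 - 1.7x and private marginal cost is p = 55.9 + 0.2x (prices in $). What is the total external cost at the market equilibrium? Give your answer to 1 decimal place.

$5816.5

Market equilibrium (private): 55.9 + 0.2x = 255.1 - 1.7x → x_m = 104.8421.
Total external cost = ∫₀^{x_m} (8.3 + 0.9x) dx = 8.3×104.8421 + ½×0.9×104.8421² = 5816.5291.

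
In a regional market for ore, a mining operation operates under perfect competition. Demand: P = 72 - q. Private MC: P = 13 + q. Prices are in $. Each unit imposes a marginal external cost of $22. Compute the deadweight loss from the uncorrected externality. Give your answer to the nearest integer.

Market equilibrium (private): 13 + q = 72 - q → q_m = 29.5000.
Social marginal cost = private MC + MEC = 35 + q.
Set SMC = demand: 35 + q = 72 - q → q* = 18.5000.
Height of the DWL triangle at q_m is SMC(q_m) − demand(q_m) = MEC(q_m) = 22.0000.
DWL = ½ × 11.0000 × 22.0000 = 121.0000.

DWL = $121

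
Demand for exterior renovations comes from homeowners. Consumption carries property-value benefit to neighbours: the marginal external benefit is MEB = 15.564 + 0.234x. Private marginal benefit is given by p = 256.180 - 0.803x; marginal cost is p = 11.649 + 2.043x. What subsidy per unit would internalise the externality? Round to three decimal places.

subsidy = 38.865 per unit

Social marginal benefit = demand + MEB = 271.744 - 0.569x.
Set SMB = MC: 271.744 - 0.569x = 11.649 + 2.043x → x* = 99.5770.
The Pigouvian subsidy equals MEB at x*: 15.564 + 0.234×99.5770 = 38.8650.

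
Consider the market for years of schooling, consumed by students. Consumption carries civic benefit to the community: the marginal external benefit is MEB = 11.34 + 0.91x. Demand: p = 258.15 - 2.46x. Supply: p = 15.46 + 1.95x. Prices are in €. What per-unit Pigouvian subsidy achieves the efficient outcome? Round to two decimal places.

Social marginal benefit = demand + MEB = 269.49 - 1.55x.
Set SMB = MC: 269.49 - 1.55x = 15.46 + 1.95x → x* = 72.5800.
The Pigouvian subsidy equals MEB at x*: 11.34 + 0.91×72.5800 = 77.3878.

subsidy = €77.39 per unit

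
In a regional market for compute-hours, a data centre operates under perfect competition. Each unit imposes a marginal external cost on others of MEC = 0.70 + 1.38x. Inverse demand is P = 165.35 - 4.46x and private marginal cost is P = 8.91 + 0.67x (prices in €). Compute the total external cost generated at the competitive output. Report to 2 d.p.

Market equilibrium (private): 8.91 + 0.67x = 165.35 - 4.46x → x_m = 30.4951.
Total external cost = ∫₀^{x_m} (0.70 + 1.38x) dx = 0.70×30.4951 + ½×1.38×30.4951² = 663.0128.

€663.01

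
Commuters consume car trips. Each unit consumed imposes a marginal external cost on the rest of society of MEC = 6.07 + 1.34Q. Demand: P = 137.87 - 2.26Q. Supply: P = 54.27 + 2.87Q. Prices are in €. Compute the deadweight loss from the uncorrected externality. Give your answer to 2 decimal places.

DWL = €60.19

Market equilibrium (private): 54.27 + 2.87Q = 137.87 - 2.26Q → Q_m = 16.2963.
Social marginal benefit = demand − MEC = 131.80 - 3.60Q.
Set SMB = MC: 131.80 - 3.60Q = 54.27 + 2.87Q → Q* = 11.9830.
The welfare-loss triangle has base |Q_m − Q*| and height MEC(Q_m) (the vertical gap between SMB and MC is zero at Q* and MEC at Q_m).
DWL = ½ × 4.3133 × 27.9070 = 60.1856.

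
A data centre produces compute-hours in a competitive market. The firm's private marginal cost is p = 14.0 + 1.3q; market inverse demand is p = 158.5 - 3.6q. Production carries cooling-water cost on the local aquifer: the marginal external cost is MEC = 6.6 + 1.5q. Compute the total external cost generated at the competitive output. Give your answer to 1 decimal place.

Market equilibrium (private): 14.0 + 1.3q = 158.5 - 3.6q → q_m = 29.4898.
Total external cost = ∫₀^{q_m} (6.6 + 1.5q) dq = 6.6×29.4898 + ½×1.5×29.4898² = 846.8689.

846.9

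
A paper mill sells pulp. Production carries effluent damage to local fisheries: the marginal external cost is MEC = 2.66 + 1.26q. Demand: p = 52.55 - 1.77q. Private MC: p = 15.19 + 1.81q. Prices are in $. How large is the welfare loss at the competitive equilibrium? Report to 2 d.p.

Market equilibrium (private): 15.19 + 1.81q = 52.55 - 1.77q → q_m = 10.4358.
Social marginal cost = private MC + MEC = 17.85 + 3.07q.
Set SMC = demand: 17.85 + 3.07q = 52.55 - 1.77q → q* = 7.1694.
Between q* and q_m the wedge SMC − demand runs linearly from 0 to MEC(q_m), so the loss is a triangle.
DWL = ½ × 3.2664 × 15.8091 = 25.8194.

DWL = $25.82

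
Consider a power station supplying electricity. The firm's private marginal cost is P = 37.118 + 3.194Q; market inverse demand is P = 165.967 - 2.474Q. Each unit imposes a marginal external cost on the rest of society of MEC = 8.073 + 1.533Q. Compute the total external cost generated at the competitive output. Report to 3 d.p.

579.630

Market equilibrium (private): 37.118 + 3.194Q = 165.967 - 2.474Q → Q_m = 22.7327.
Total external cost = ∫₀^{Q_m} (8.073 + 1.533Q) dQ = 8.073×22.7327 + ½×1.533×22.7327² = 579.6296.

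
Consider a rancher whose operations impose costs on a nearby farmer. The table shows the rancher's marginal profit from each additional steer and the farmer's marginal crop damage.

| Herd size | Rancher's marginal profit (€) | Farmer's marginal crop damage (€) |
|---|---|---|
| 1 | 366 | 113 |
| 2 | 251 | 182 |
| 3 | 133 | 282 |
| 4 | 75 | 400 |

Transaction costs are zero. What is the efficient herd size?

2

Bargaining reaches the level where marginal profit last exceeds marginal crop damage.
That holds through level 2 (251 ≥ 182) but not at 3 (133 < 282).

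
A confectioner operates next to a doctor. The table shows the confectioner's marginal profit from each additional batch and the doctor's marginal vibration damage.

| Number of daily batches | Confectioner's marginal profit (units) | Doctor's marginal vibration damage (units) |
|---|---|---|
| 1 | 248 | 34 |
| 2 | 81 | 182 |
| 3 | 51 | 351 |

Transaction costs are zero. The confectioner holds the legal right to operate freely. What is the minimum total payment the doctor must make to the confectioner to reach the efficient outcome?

Left alone the confectioner would choose level 3 (marginal profit stays positive).
Efficient level: k* = 1 (marginal profit ≥ marginal vibration damage through 1).
The doctor must at least cover the confectioner's forgone profit from cutting 3→1: 81 + 51 = 132.

132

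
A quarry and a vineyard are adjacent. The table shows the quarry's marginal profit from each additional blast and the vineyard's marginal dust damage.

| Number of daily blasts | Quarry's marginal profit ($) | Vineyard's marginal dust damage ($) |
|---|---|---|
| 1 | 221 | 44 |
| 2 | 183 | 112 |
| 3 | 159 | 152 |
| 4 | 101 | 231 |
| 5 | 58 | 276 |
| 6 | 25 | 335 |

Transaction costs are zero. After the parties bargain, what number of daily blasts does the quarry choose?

3

Bargaining reaches the level where marginal profit last exceeds marginal dust damage.
That holds through level 3 (159 ≥ 152) but not at 4 (101 < 231).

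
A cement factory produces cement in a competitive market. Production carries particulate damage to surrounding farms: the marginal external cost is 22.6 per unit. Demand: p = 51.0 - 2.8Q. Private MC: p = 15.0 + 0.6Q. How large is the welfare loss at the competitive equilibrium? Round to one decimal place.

Market equilibrium (private): 15.0 + 0.6Q = 51.0 - 2.8Q → Q_m = 10.5882.
Social marginal cost = private MC + MEC = 37.6 + 0.6Q.
Set SMC = demand: 37.6 + 0.6Q = 51.0 - 2.8Q → Q* = 3.9412.
Height of the DWL triangle at Q_m is SMC(Q_m) − demand(Q_m) = MEC(Q_m) = 22.6000.
DWL = ½ × 6.6470 × 22.6000 = 75.1111.

DWL = 75.1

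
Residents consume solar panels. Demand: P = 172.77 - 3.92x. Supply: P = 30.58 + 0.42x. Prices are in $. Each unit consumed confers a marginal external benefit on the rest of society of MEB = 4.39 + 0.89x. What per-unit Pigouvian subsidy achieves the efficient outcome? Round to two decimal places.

Social marginal benefit = demand + MEB = 177.16 - 3.03x.
Set SMB = MC: 177.16 - 3.03x = 30.58 + 0.42x → x* = 42.4870.
The Pigouvian subsidy equals MEB at x*: 4.39 + 0.89×42.4870 = 42.2034.

subsidy = $42.20 per unit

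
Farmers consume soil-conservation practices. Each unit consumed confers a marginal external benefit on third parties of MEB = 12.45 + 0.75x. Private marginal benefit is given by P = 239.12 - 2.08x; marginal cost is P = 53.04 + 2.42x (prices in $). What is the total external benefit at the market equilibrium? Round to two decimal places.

$1156.04

Market equilibrium (private): 53.04 + 2.42x = 239.12 - 2.08x → x_m = 41.3511.
Total external benefit = ∫₀^{x_m} (12.45 + 0.75x) dx = 12.45×41.3511 + ½×0.75×41.3511² = 1156.0387.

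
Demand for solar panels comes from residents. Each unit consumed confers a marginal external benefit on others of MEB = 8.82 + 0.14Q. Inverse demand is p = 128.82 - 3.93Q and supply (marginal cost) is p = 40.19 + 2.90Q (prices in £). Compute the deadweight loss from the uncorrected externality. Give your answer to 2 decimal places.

Market equilibrium (private): 40.19 + 2.90Q = 128.82 - 3.93Q → Q_m = 12.9766.
Social marginal benefit = demand + MEB = 137.64 - 3.79Q.
Set SMB = MC: 137.64 - 3.79Q = 40.19 + 2.90Q → Q* = 14.5665.
The welfare-loss triangle has base |Q_m − Q*| and height MEB(Q_m) (the vertical gap between SMB and MC is zero at Q* and MEB at Q_m).
DWL = ½ × 1.5899 × 10.6367 = 8.4556.

DWL = £8.46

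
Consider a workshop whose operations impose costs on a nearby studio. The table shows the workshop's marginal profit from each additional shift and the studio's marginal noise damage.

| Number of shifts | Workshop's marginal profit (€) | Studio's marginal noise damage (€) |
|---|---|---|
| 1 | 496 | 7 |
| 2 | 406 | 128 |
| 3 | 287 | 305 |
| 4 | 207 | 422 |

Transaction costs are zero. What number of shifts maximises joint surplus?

Bargaining reaches the level where marginal profit last exceeds marginal noise damage.
That holds through level 2 (406 ≥ 128) but not at 3 (287 < 305).

2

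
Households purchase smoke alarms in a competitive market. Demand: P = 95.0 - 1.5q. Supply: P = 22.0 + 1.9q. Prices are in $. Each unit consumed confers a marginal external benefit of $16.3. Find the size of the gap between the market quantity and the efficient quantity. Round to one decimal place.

Market equilibrium (private): 22.0 + 1.9q = 95.0 - 1.5q → q_m = 21.4706.
Social marginal benefit = demand + MEB = 111.3 - 1.5q.
Set SMB = MC: 111.3 - 1.5q = 22.0 + 1.9q → q* = 26.2647.
Gap = |21.4706 − 26.2647| = 4.7941.

4.8 units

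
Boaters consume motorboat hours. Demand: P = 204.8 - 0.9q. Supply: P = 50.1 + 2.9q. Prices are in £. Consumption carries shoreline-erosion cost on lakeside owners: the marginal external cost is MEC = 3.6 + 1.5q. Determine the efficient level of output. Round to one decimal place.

Social marginal benefit = demand − MEC = 201.2 - 2.4q.
Set SMB = MC: 201.2 - 2.4q = 50.1 + 2.9q → q* = 28.5094.

q* = 28.5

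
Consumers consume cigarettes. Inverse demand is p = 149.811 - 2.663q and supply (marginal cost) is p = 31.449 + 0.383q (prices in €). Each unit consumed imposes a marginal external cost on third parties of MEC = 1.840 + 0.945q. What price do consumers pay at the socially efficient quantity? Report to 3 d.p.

P = €72.062

Social marginal benefit = demand − MEC = 147.971 - 3.608q.
Set SMB = MC: 147.971 - 3.608q = 31.449 + 0.383q → q* = 29.1962.
Consumer price on the demand curve at q*: 149.811 − 2.663×29.1962 = 72.0615.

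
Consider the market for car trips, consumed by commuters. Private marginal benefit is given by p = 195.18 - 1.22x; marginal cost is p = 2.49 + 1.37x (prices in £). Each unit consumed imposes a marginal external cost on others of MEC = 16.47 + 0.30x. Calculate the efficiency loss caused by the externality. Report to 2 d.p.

Market equilibrium (private): 2.49 + 1.37x = 195.18 - 1.22x → x_m = 74.3977.
Social marginal benefit = demand − MEC = 178.71 - 1.52x.
Set SMB = MC: 178.71 - 1.52x = 2.49 + 1.37x → x* = 60.9758.
The welfare-loss triangle has base |x_m − x*| and height MEC(x_m) (the vertical gap between SMB and MC is zero at x* and MEC at x_m).
DWL = ½ × 13.4219 × 38.7893 = 260.3131.

DWL = £260.31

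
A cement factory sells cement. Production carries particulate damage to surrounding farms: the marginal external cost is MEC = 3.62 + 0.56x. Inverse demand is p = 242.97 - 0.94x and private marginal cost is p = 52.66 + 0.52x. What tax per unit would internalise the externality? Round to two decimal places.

tax = 55.38 per unit

Social marginal cost = private MC + MEC = 56.28 + 1.08x.
Set SMC = demand: 56.28 + 1.08x = 242.97 - 0.94x → x* = 92.4208.
The Pigouvian tax equals MEC at x*: 3.62 + 0.56×92.4208 = 55.3756.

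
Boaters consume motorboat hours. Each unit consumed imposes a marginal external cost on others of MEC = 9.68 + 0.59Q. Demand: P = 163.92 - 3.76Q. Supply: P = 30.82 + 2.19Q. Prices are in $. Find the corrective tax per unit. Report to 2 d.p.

Social marginal benefit = demand − MEC = 154.24 - 4.35Q.
Set SMB = MC: 154.24 - 4.35Q = 30.82 + 2.19Q → Q* = 18.8716.
The Pigouvian tax equals MEC at Q*: 9.68 + 0.59×18.8716 = 20.8142.

tax = $20.81 per unit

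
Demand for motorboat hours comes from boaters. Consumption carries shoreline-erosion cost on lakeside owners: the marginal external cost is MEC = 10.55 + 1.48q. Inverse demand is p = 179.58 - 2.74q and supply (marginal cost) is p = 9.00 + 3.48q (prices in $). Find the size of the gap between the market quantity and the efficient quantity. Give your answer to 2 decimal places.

6.64 units

Market equilibrium (private): 9.00 + 3.48q = 179.58 - 2.74q → q_m = 27.4244.
Social marginal benefit = demand − MEC = 169.03 - 4.22q.
Set SMB = MC: 169.03 - 4.22q = 9.00 + 3.48q → q* = 20.7831.
Gap = |27.4244 − 20.7831| = 6.6413.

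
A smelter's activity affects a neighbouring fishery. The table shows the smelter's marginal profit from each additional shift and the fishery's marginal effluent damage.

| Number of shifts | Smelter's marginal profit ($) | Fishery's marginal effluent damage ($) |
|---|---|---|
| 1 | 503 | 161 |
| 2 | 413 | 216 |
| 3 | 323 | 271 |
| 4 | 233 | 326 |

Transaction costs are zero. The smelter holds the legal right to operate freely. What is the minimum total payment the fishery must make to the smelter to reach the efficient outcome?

$233

Left alone the smelter would choose level 4 (marginal profit stays positive).
Efficient level: k* = 3 (marginal profit ≥ marginal effluent damage through 3).
The fishery must at least cover the smelter's forgone profit from cutting 4→3: 233 = 233.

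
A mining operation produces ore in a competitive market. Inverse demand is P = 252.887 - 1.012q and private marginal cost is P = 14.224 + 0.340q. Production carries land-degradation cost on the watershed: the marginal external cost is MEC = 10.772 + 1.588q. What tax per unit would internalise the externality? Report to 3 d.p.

Social marginal cost = private MC + MEC = 24.996 + 1.928q.
Set SMC = demand: 24.996 + 1.928q = 252.887 - 1.012q → q* = 77.5139.
The Pigouvian tax equals MEC at q*: 10.772 + 1.588×77.5139 = 133.8641.

tax = 133.864 per unit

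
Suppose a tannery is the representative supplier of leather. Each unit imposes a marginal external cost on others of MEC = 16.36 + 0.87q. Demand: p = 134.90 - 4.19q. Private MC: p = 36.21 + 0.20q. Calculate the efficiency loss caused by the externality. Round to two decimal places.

DWL = 122.63

Market equilibrium (private): 36.21 + 0.20q = 134.90 - 4.19q → q_m = 22.4806.
Social marginal cost = private MC + MEC = 52.57 + 1.07q.
Set SMC = demand: 52.57 + 1.07q = 134.90 - 4.19q → q* = 15.6521.
Height of the DWL triangle at q_m is SMC(q_m) − demand(q_m) = MEC(q_m) = 35.9182.
DWL = ½ × 6.8285 × 35.9182 = 122.6337.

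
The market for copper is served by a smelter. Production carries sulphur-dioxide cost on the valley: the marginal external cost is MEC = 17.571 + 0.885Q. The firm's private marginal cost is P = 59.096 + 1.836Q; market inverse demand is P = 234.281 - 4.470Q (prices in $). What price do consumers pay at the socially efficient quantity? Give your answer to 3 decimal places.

Social marginal cost = private MC + MEC = 76.667 + 2.721Q.
Set SMC = demand: 76.667 + 2.721Q = 234.281 - 4.470Q → Q* = 21.9182.
Consumer price on the demand curve at Q*: 234.281 − 4.470×21.9182 = 136.3066.

P = $136.307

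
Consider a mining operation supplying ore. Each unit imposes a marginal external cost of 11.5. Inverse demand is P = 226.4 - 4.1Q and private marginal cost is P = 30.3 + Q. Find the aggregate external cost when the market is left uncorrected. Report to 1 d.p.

Market equilibrium (private): 30.3 + Q = 226.4 - 4.1Q → Q_m = 38.4510.
Total external cost = MEC × Q_m = 11.5 × 38.4510 = 442.1865.

442.2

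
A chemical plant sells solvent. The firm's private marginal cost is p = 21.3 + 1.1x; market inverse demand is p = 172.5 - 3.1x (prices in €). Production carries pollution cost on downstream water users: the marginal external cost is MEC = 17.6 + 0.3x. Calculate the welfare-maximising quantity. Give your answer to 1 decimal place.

x* = 29.7

Social marginal cost = private MC + MEC = 38.9 + 1.4x.
Set SMC = demand: 38.9 + 1.4x = 172.5 - 3.1x → x* = 29.6889.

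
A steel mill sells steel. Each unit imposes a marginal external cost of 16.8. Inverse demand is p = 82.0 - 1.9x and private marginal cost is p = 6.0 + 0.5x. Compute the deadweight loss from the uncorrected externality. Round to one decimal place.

DWL = 58.8

Market equilibrium (private): 6.0 + 0.5x = 82.0 - 1.9x → x_m = 31.6667.
Social marginal cost = private MC + MEC = 22.8 + 0.5x.
Set SMC = demand: 22.8 + 0.5x = 82.0 - 1.9x → x* = 24.6667.
Between x* and x_m the wedge SMC − demand runs linearly from 0 to MEC(x_m), so the loss is a triangle.
DWL = ½ × 7.0000 × 16.8000 = 58.8000.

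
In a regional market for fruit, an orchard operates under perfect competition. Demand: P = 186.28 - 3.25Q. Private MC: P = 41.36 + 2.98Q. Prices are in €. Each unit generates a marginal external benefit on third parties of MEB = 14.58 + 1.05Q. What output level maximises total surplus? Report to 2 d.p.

Social marginal cost = private MC − MEB = 26.78 + 1.93Q.
Set SMC = demand: 26.78 + 1.93Q = 186.28 - 3.25Q → Q* = 30.7915.

Q* = 30.79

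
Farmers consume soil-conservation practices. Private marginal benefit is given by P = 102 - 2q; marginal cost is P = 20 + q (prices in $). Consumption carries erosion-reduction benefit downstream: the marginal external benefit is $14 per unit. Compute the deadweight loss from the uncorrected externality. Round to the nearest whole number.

Market equilibrium (private): 20 + q = 102 - 2q → q_m = 27.3333.
Social marginal benefit = demand + MEB = 116 - 2q.
Set SMB = MC: 116 - 2q = 20 + q → q* = 32.0000.
Between q* and q_m the wedge SMB − MC runs linearly from 0 to MEB(q_m), so the loss is a triangle.
DWL = ½ × 4.6667 × 14.0000 = 32.6669.

DWL = $33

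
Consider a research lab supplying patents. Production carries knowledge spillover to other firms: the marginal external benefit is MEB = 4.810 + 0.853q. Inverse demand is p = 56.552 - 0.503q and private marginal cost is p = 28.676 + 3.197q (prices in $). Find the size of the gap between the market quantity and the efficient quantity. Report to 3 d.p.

Market equilibrium (private): 28.676 + 3.197q = 56.552 - 0.503q → q_m = 7.5341.
Social marginal cost = private MC − MEB = 23.866 + 2.344q.
Set SMC = demand: 23.866 + 2.344q = 56.552 - 0.503q → q* = 11.4809.
Gap = |7.5341 − 11.4809| = 3.9468.

3.947 units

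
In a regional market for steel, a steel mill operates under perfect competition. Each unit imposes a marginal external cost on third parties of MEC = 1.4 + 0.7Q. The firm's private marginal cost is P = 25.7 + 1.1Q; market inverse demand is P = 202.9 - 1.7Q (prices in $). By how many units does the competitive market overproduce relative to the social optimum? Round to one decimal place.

13.1 units

Market equilibrium (private): 25.7 + 1.1Q = 202.9 - 1.7Q → Q_m = 63.2857.
Social marginal cost = private MC + MEC = 27.1 + 1.8Q.
Set SMC = demand: 27.1 + 1.8Q = 202.9 - 1.7Q → Q* = 50.2286.
Gap = |63.2857 − 50.2286| = 13.0571.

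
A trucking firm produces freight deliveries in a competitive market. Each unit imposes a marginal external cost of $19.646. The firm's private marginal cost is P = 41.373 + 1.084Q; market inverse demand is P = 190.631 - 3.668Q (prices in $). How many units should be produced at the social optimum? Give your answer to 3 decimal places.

Q* = 27.275

Social marginal cost = private MC + MEC = 61.019 + 1.084Q.
Set SMC = demand: 61.019 + 1.084Q = 190.631 - 3.668Q → Q* = 27.2753.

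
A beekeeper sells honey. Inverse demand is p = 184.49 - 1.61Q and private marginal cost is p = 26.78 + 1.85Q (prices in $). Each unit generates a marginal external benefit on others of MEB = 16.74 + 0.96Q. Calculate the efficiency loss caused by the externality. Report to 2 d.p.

Market equilibrium (private): 26.78 + 1.85Q = 184.49 - 1.61Q → Q_m = 45.5809.
Social marginal cost = private MC − MEB = 10.04 + 0.89Q.
Set SMC = demand: 10.04 + 0.89Q = 184.49 - 1.61Q → Q* = 69.7800.
Between Q* and Q_m the wedge demand − SMC runs linearly from 0 to MEB(Q_m), so the loss is a triangle.
DWL = ½ × 24.1991 × 60.4977 = 731.9949.

DWL = $731.99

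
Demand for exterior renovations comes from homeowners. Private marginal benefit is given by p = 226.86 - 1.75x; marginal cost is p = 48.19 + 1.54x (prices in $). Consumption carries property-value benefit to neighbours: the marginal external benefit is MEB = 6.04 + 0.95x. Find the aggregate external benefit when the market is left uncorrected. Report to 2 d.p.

$1728.91

Market equilibrium (private): 48.19 + 1.54x = 226.86 - 1.75x → x_m = 54.3070.
Total external benefit = ∫₀^{x_m} (6.04 + 0.95x) dx = 6.04×54.3070 + ½×0.95×54.3070² = 1728.9081.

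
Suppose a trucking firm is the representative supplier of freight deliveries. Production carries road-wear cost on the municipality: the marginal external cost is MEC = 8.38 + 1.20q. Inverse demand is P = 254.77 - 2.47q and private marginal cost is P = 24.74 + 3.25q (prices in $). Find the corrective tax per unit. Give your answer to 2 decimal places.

Social marginal cost = private MC + MEC = 33.12 + 4.45q.
Set SMC = demand: 33.12 + 4.45q = 254.77 - 2.47q → q* = 32.0303.
The Pigouvian tax equals MEC at q*: 8.38 + 1.20×32.0303 = 46.8164.

tax = $46.82 per unit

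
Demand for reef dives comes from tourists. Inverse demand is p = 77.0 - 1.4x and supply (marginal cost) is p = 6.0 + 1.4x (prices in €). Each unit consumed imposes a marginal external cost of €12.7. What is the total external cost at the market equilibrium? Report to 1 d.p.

Market equilibrium (private): 6.0 + 1.4x = 77.0 - 1.4x → x_m = 25.3571.
Total external cost = MEC × x_m = 12.7 × 25.3571 = 322.0352.

€322.0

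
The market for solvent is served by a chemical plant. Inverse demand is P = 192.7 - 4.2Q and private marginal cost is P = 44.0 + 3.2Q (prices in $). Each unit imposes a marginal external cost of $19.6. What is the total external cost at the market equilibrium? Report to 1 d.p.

Market equilibrium (private): 44.0 + 3.2Q = 192.7 - 4.2Q → Q_m = 20.0946.
Total external cost = MEC × Q_m = 19.6 × 20.0946 = 393.8542.

$393.9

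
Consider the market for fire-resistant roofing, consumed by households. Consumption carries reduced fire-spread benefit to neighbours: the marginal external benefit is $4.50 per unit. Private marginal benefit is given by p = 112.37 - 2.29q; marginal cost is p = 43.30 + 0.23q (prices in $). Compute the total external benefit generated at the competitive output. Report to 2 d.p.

$123.34

Market equilibrium (private): 43.30 + 0.23q = 112.37 - 2.29q → q_m = 27.4087.
Total external benefit = MEB × q_m = 4.50 × 27.4087 = 123.3392.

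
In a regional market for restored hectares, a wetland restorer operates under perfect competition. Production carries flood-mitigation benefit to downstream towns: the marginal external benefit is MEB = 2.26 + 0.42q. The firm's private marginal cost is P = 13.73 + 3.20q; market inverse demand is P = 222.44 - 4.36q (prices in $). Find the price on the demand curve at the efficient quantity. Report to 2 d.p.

Social marginal cost = private MC − MEB = 11.47 + 2.78q.
Set SMC = demand: 11.47 + 2.78q = 222.44 - 4.36q → q* = 29.5476.
Consumer price on the demand curve at q*: 222.44 − 4.36×29.5476 = 93.6125.

P = $93.61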